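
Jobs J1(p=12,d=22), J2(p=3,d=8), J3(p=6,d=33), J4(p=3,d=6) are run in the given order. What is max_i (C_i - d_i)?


Lateness per job (L = C - d):
  J1: C=12, d=22, L=-10
  J2: C=15, d=8, L=7
  J3: C=21, d=33, L=-12
  J4: C=24, d=6, L=18
Lmax = max(-10, 7, -12, 18)
= 18


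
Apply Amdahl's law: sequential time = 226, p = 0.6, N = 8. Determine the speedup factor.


Amdahl's law: T_p = T × ((1-p) + p/N)
= 226 × ((1-0.6) + 0.6/8)
= 226 × (0.40 + 0.0750)
= 226 × 0.4750
= 107.35
Speedup = 226/107.35
= 2.11×


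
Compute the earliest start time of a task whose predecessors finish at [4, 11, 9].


ES = max of all predecessor completion times
Predecessors: [4, 11, 9]
ES = max(4, 11, 9)
= 11


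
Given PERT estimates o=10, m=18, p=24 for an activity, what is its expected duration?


te = (o + 4m + p) / 6
= (10 + 4×18 + 24) / 6
= (10 + 72 + 24) / 6
= 106 / 6
= 17.67


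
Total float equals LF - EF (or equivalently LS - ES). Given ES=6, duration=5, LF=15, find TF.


EF = ES + duration = 6 + 5 = 11
LS = LF - duration = 15 - 5 = 10
Total Float = LF - EF = 15 - 11
(or LS - ES = 10 - 6)
= 4


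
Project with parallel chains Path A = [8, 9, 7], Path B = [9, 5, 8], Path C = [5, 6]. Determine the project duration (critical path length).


Path A: 8 + 9 + 7 = 24
Path B: 9 + 5 + 8 = 22
Path C: 5 + 6 = 11
Critical path = longest = max(24, 22, 11)
= 24 (Path A)


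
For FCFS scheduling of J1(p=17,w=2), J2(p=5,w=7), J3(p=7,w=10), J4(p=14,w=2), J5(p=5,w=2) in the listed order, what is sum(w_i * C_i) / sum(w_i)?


Completion times:
  J1: C=17, w×C=2×17=34
  J2: C=22, w×C=7×22=154
  J3: C=29, w×C=10×29=290
  J4: C=43, w×C=2×43=86
  J5: C=48, w×C=2×48=96
Sum w×C = 660
Sum w = 23
Weighted avg = 660/23
= 28.70


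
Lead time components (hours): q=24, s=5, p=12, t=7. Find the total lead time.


Lead time = queue + setup + processing + transit
= 24 + 5 + 12 + 7
= 48 hours


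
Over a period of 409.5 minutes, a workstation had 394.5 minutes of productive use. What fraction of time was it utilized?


Utilization = busy / total × 100
= 394.5 / 409.5 × 100
= 96.3%


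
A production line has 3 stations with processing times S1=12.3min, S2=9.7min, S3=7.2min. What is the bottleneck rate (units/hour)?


Bottleneck = longest station time
Station times: [12.3, 9.7, 7.2]
Max = 12.3 min
Rate = 60 / 12.3
= 4.88 units/hour (bottleneck: 12.3min)


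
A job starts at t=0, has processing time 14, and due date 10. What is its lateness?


Completion = 0 + 14 = 14
Lateness = C - d = 14 - 10
= 4


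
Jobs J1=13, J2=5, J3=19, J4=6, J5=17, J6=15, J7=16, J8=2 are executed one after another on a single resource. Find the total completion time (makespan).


Sequential makespan: sum all processing times
= 13 + 5 + 19 + 6 + 17 + 15 + 16 + 2
= 93 time units


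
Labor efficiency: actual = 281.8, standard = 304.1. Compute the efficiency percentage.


Efficiency = (actual / standard) × 100
= (281.8 / 304.1) × 100
= 92.7%


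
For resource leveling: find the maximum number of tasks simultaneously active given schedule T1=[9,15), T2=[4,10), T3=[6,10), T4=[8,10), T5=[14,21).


Check each time point for overlaps:
  t=9: 4 tasks active (T1, T2, T3, T4)
Max concurrent = 4


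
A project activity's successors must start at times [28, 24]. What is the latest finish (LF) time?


LF = min of all successor start times
Successors start at: [28, 24]
LF = min(28, 24)
= 24


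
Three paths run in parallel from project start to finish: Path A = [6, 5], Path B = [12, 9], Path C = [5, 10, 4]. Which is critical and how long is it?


Path A: 6 + 5 = 11
Path B: 12 + 9 = 21
Path C: 5 + 10 + 4 = 19
Critical path = longest = max(11, 21, 19)
= 21 (Path B)


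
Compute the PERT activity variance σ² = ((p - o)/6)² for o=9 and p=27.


σ² = ((p - o) / 6)² = (p - o)² / 36
= (27 - 9)² / 36
= 18² / 36
= 324 / 36
= 9.0000


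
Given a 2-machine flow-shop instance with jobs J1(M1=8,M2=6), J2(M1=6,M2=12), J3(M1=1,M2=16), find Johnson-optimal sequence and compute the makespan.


Johnson's rule:
Group 1 (M1≤M2, sort by M1): ['J3', 'J2']
Group 2 (M1>M2, sort desc M2): ['J1']
Sequence: J3 → J2 → J1
Makespan calculation:
  J3: M1 done=1, M2 done=17
  J2: M1 done=7, M2 done=29
  J1: M1 done=15, M2 done=35
= Sequence: J3 → J2 → J1, Makespan: 35


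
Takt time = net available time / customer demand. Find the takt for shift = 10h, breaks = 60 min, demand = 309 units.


Available = 10×60 - 60 = 540 min
Takt time = 540 / 309
= 1.75 min/unit


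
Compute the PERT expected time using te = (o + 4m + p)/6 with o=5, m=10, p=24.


te = (o + 4m + p) / 6
= (5 + 4×10 + 24) / 6
= (5 + 40 + 24) / 6
= 69 / 6
= 11.50


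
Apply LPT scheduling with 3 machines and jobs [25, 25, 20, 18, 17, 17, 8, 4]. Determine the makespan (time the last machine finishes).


Jobs (LPT sorted): [25, 25, 20, 18, 17, 17, 8, 4]
Machines: 3
  J=25 → Machine 1 (load: 0+25=25)
  J=25 → Machine 2 (load: 0+25=25)
  J=20 → Machine 3 (load: 0+20=20)
  J=18 → Machine 3 (load: 20+18=38)
  J=17 → Machine 1 (load: 25+17=42)
  J=17 → Machine 2 (load: 25+17=42)
  J=8 → Machine 3 (load: 38+8=46)
  J=4 → Machine 1 (load: 42+4=46)
Machine loads: [46, 42, 46]
Makespan = max = 46 time units


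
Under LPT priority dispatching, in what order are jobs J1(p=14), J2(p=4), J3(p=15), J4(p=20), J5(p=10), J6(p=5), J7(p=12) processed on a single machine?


LPT: sort by longest processing time first
  J4: p=20
  J3: p=15
  J1: p=14
  J7: p=12
  J5: p=10
  J6: p=5
  J2: p=4
Order: J4 → J3 → J1 → J7 → J5 → J6 → J2


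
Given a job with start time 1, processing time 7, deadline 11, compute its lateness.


Completion = 1 + 7 = 8
Lateness = C - d = 8 - 11
= -3


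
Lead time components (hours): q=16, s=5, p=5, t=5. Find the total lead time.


Lead time = queue + setup + processing + transit
= 16 + 5 + 5 + 5
= 31 hours


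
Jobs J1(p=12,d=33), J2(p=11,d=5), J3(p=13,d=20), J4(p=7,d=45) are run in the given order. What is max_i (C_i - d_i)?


Lateness per job (L = C - d):
  J1: C=12, d=33, L=-21
  J2: C=23, d=5, L=18
  J3: C=36, d=20, L=16
  J4: C=43, d=45, L=-2
Lmax = max(-21, 18, 16, -2)
= 18


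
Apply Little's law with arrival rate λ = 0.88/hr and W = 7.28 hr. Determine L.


Little's law: L = λ × W
= 0.88 × 7.28
= 6.41


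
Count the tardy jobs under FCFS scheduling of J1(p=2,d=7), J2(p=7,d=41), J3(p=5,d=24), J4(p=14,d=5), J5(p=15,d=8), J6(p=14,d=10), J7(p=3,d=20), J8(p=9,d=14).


Completion vs due date:
  J1: C=2, d=7 → on time
  J2: C=9, d=41 → on time
  J3: C=14, d=24 → on time
  J4: C=28, d=5 → TARDY
  J5: C=43, d=8 → TARDY
  J6: C=57, d=10 → TARDY
  J7: C=60, d=20 → TARDY
  J8: C=69, d=14 → TARDY
Tardy jobs: J4, J5, J6, J7, J8
Count = 5


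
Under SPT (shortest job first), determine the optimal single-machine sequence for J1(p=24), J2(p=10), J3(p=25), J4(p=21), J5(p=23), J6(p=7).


SPT: sort by shortest processing time
  J6: p=7
  J2: p=10
  J4: p=21
  J5: p=23
  J1: p=24
  J3: p=25
Order: J6 → J2 → J4 → J5 → J1 → J3


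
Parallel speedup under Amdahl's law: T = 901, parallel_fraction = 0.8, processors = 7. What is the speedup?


Amdahl's law: T_p = T × ((1-p) + p/N)
= 901 × ((1-0.8) + 0.8/7)
= 901 × (0.20 + 0.1143)
= 901 × 0.3143
= 283.17
Speedup = 901/283.17
= 3.18×


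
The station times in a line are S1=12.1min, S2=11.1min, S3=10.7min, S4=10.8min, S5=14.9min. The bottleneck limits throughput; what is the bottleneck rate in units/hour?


Bottleneck = longest station time
Station times: [12.1, 11.1, 10.7, 10.8, 14.9]
Max = 14.9 min
Rate = 60 / 14.9
= 4.03 units/hour (bottleneck: 14.9min)


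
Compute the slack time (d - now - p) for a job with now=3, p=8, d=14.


Slack = due - current_time - processing
= 14 - 3 - 8
= 3


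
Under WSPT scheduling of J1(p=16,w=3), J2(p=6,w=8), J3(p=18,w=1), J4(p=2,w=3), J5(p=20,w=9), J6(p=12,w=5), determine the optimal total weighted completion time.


WSPT order (by p/w): J4 → J2 → J5 → J6 → J1 → J3
  J4: C=2, w·C=3×2=6
  J2: C=8, w·C=8×8=64
  J5: C=28, w·C=9×28=252
  J6: C=40, w·C=5×40=200
  J1: C=56, w·C=3×56=168
  J3: C=74, w·C=1×74=74
Σ w·C = 764
= 764


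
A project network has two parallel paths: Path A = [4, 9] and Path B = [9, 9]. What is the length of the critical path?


Path A: 4 + 9 = 13
Path B: 9 + 9 = 18
Critical path = longest = max(13, 18)
= 18 (Path B)


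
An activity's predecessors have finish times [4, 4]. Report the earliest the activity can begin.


ES = max of all predecessor completion times
Predecessors: [4, 4]
ES = max(4, 4)
= 4


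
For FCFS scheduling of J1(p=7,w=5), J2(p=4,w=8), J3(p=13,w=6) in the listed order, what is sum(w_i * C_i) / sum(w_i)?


Completion times:
  J1: C=7, w×C=5×7=35
  J2: C=11, w×C=8×11=88
  J3: C=24, w×C=6×24=144
Sum w×C = 267
Sum w = 19
Weighted avg = 267/19
= 14.05


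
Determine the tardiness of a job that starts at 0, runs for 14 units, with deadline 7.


Completion = start + processing = 0 + 14 = 14
Tardiness = max(0, C - d) = max(0, 14 - 7)
= max(0, 7)
= 7


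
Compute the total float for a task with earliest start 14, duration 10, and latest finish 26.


EF = ES + duration = 14 + 10 = 24
LS = LF - duration = 26 - 10 = 16
Total Float = LF - EF = 26 - 24
(or LS - ES = 16 - 14)
= 2


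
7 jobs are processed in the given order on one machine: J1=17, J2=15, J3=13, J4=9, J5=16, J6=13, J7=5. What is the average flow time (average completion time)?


Completion times:
  J1: completes at 17
  J2: completes at 32
  J3: completes at 45
  J4: completes at 54
  J5: completes at 70
  J6: completes at 83
  J7: completes at 88
Sum = 389
Average = 389/7
= 55.57


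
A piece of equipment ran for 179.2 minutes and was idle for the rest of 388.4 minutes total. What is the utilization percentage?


Utilization = busy / total × 100
= 179.2 / 388.4 × 100
= 46.1%


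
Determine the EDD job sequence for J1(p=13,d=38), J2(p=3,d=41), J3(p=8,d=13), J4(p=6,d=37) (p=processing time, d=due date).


EDD: sort by earliest due date
  J3: d=13, p=8
  J4: d=37, p=6
  J1: d=38, p=13
  J2: d=41, p=3
Order: J3 → J4 → J1 → J2


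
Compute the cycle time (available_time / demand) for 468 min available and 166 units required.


Cycle time = available time / demand
= 468 / 166
= 2.82 min/unit


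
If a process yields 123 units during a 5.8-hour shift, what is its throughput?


Throughput = units / time
= 123 / 5.8
= 21.2 units/hour


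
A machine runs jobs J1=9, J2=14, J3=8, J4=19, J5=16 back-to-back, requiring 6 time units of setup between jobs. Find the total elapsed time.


Makespan = Σ processing + (n-1) × setup
= (9 + 14 + 8 + 19 + 16) + (5-1)×6
= 66 + 24
= 90 time units


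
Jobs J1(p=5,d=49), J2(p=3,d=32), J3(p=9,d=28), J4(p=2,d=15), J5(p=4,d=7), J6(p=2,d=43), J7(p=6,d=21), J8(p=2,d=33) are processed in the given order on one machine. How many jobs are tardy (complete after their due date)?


Completion vs due date:
  J1: C=5, d=49 → on time
  J2: C=8, d=32 → on time
  J3: C=17, d=28 → on time
  J4: C=19, d=15 → TARDY
  J5: C=23, d=7 → TARDY
  J6: C=25, d=43 → on time
  J7: C=31, d=21 → TARDY
  J8: C=33, d=33 → on time
Tardy jobs: J4, J5, J7
Count = 3


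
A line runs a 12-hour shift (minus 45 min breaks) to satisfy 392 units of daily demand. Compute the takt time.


Available = 12×60 - 45 = 675 min
Takt time = 675 / 392
= 1.72 min/unit


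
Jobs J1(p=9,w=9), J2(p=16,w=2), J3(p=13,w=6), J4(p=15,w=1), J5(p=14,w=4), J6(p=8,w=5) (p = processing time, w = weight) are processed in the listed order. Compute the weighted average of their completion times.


Completion times:
  J1: C=9, w×C=9×9=81
  J2: C=25, w×C=2×25=50
  J3: C=38, w×C=6×38=228
  J4: C=53, w×C=1×53=53
  J5: C=67, w×C=4×67=268
  J6: C=75, w×C=5×75=375
Sum w×C = 1055
Sum w = 27
Weighted avg = 1055/27
= 39.07


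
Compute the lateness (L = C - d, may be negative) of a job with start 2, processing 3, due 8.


Completion = 2 + 3 = 5
Lateness = C - d = 5 - 8
= -3


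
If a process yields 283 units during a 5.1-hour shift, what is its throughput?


Throughput = units / time
= 283 / 5.1
= 55.5 units/hour


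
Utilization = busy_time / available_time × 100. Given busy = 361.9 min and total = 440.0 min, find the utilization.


Utilization = busy / total × 100
= 361.9 / 440.0 × 100
= 82.2%


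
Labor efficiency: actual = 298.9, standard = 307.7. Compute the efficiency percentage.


Efficiency = (actual / standard) × 100
= (298.9 / 307.7) × 100
= 97.1%


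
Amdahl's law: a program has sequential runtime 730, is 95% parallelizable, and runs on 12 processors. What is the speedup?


Amdahl's law: T_p = T × ((1-p) + p/N)
= 730 × ((1-0.95) + 0.95/12)
= 730 × (0.05 + 0.0792)
= 730 × 0.1292
= 94.29
Speedup = 730/94.29
= 7.74×


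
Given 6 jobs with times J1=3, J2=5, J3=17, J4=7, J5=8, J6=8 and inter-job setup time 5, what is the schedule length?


Makespan = Σ processing + (n-1) × setup
= (3 + 5 + 17 + 7 + 8 + 8) + (6-1)×5
= 48 + 25
= 73 time units


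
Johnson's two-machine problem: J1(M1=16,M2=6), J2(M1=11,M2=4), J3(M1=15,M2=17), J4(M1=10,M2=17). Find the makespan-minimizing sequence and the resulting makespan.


Johnson's rule:
Group 1 (M1≤M2, sort by M1): ['J4', 'J3']
Group 2 (M1>M2, sort desc M2): ['J1', 'J2']
Sequence: J4 → J3 → J1 → J2
Makespan calculation:
  J4: M1 done=10, M2 done=27
  J3: M1 done=25, M2 done=44
  J1: M1 done=41, M2 done=50
  J2: M1 done=52, M2 done=56
= Sequence: J4 → J3 → J1 → J2, Makespan: 56


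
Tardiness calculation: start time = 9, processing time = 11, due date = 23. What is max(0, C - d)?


Completion = start + processing = 9 + 11 = 20
Tardiness = max(0, C - d) = max(0, 20 - 23)
= max(0, -3)
= 0


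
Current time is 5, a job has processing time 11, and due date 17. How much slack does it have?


Slack = due - current_time - processing
= 17 - 5 - 11
= 1


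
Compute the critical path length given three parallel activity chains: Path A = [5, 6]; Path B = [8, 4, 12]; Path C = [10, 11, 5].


Path A: 5 + 6 = 11
Path B: 8 + 4 + 12 = 24
Path C: 10 + 11 + 5 = 26
Critical path = longest = max(11, 24, 26)
= 26 (Path C)


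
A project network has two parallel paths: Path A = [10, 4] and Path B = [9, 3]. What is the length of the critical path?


Path A: 10 + 4 = 14
Path B: 9 + 3 = 12
Critical path = longest = max(14, 12)
= 14 (Path A)


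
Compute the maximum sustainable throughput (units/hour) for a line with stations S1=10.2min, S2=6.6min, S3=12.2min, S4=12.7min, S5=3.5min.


Bottleneck = longest station time
Station times: [10.2, 6.6, 12.2, 12.7, 3.5]
Max = 12.7 min
Rate = 60 / 12.7
= 4.72 units/hour (bottleneck: 12.7min)


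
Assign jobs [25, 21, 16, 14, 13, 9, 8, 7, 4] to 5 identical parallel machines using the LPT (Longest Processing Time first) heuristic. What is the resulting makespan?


Jobs (LPT sorted): [25, 21, 16, 14, 13, 9, 8, 7, 4]
Machines: 5
  J=25 → Machine 1 (load: 0+25=25)
  J=21 → Machine 2 (load: 0+21=21)
  J=16 → Machine 3 (load: 0+16=16)
  J=14 → Machine 4 (load: 0+14=14)
  J=13 → Machine 5 (load: 0+13=13)
  J=9 → Machine 5 (load: 13+9=22)
  J=8 → Machine 4 (load: 14+8=22)
  J=7 → Machine 3 (load: 16+7=23)
  J=4 → Machine 2 (load: 21+4=25)
Machine loads: [25, 25, 23, 22, 22]
Makespan = max = 25 time units


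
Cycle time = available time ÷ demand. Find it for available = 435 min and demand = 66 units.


Cycle time = available time / demand
= 435 / 66
= 6.59 min/unit


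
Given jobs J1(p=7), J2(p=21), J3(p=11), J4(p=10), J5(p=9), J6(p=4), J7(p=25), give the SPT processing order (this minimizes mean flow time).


SPT: sort by shortest processing time
  J6: p=4
  J1: p=7
  J5: p=9
  J4: p=10
  J3: p=11
  J2: p=21
  J7: p=25
Order: J6 → J1 → J5 → J4 → J3 → J2 → J7


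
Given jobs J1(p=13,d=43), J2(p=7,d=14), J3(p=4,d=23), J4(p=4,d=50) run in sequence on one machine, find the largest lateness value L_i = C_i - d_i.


Lateness per job (L = C - d):
  J1: C=13, d=43, L=-30
  J2: C=20, d=14, L=6
  J3: C=24, d=23, L=1
  J4: C=28, d=50, L=-22
Lmax = max(-30, 6, 1, -22)
= 6


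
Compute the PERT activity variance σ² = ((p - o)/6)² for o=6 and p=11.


σ² = ((p - o) / 6)² = (p - o)² / 36
= (11 - 6)² / 36
= 5² / 36
= 25 / 36
= 0.6944


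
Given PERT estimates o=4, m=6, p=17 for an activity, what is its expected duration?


te = (o + 4m + p) / 6
= (4 + 4×6 + 17) / 6
= (4 + 24 + 17) / 6
= 45 / 6
= 7.50


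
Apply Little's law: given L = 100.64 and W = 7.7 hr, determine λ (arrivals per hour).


Little's law: L = λW → λ = L / W
= 100.64 / 7.7
= 13.07 per hour


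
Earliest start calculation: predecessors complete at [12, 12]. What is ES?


ES = max of all predecessor completion times
Predecessors: [12, 12]
ES = max(12, 12)
= 12


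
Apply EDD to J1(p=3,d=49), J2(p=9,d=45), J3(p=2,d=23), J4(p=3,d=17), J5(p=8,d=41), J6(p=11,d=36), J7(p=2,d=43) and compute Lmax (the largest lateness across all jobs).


EDD order: J4 → J3 → J6 → J5 → J7 → J2 → J1
Completion and lateness:
  J4: C=3, d=17, L=3-17=-14
  J3: C=5, d=23, L=5-23=-18
  J6: C=16, d=36, L=16-36=-20
  J5: C=24, d=41, L=24-41=-17
  J7: C=26, d=43, L=26-43=-17
  J2: C=35, d=45, L=35-45=-10
  J1: C=38, d=49, L=38-49=-11
Lmax = max(-14, -18, -20, -17, -17, -10, -11)
= -10


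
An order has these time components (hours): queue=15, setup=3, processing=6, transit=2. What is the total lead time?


Lead time = queue + setup + processing + transit
= 15 + 3 + 6 + 2
= 26 hours


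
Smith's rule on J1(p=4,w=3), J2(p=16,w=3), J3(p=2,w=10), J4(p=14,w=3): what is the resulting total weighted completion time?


WSPT order (by p/w): J3 → J1 → J4 → J2
  J3: C=2, w·C=10×2=20
  J1: C=6, w·C=3×6=18
  J4: C=20, w·C=3×20=60
  J2: C=36, w·C=3×36=108
Σ w·C = 206
= 206


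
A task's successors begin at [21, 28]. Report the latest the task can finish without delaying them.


LF = min of all successor start times
Successors start at: [21, 28]
LF = min(21, 28)
= 21


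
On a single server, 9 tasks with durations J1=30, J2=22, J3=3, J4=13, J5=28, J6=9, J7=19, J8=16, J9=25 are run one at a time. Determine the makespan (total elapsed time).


Sequential makespan: sum all processing times
= 30 + 22 + 3 + 13 + 28 + 9 + 19 + 16 + 25
= 165 time units


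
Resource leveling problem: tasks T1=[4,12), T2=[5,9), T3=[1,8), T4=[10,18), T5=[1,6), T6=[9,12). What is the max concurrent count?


Check each time point for overlaps:
  t=5: 4 tasks active (T1, T2, T3, T5)
Max concurrent = 4


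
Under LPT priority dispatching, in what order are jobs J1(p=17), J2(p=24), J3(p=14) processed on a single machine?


LPT: sort by longest processing time first
  J2: p=24
  J1: p=17
  J3: p=14
Order: J2 → J1 → J3


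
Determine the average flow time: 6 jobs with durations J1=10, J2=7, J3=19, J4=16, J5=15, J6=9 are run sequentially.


Completion times:
  J1: completes at 10
  J2: completes at 17
  J3: completes at 36
  J4: completes at 52
  J5: completes at 67
  J6: completes at 76
Sum = 258
Average = 258/6
= 43.00


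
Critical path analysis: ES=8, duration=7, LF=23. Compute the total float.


EF = ES + duration = 8 + 7 = 15
LS = LF - duration = 23 - 7 = 16
Total Float = LF - EF = 23 - 15
(or LS - ES = 16 - 8)
= 8


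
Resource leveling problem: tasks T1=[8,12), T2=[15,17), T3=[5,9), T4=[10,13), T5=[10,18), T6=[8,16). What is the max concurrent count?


Check each time point for overlaps:
  t=10: 4 tasks active (T1, T4, T5, T6)
Max concurrent = 4


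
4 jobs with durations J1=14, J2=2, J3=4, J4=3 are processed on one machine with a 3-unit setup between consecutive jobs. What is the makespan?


Makespan = Σ processing + (n-1) × setup
= (14 + 2 + 4 + 3) + (4-1)×3
= 23 + 9
= 32 time units


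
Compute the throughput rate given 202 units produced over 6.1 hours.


Throughput = units / time
= 202 / 6.1
= 33.1 units/hour


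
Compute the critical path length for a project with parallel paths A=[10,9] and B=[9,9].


Path A: 10 + 9 = 19
Path B: 9 + 9 = 18
Critical path = longest = max(19, 18)
= 19 (Path A)


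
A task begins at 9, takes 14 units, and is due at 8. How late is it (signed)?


Completion = 9 + 14 = 23
Lateness = C - d = 23 - 8
= 15


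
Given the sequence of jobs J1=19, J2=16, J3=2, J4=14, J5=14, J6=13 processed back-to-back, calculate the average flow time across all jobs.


Completion times:
  J1: completes at 19
  J2: completes at 35
  J3: completes at 37
  J4: completes at 51
  J5: completes at 65
  J6: completes at 78
Sum = 285
Average = 285/6
= 47.50


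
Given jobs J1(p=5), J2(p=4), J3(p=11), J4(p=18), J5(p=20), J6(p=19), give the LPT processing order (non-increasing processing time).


LPT: sort by longest processing time first
  J5: p=20
  J6: p=19
  J4: p=18
  J3: p=11
  J1: p=5
  J2: p=4
Order: J5 → J6 → J4 → J3 → J1 → J2


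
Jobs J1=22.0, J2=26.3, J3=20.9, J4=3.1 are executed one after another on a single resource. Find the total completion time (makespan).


Sequential makespan: sum all processing times
= 22.0 + 26.3 + 20.9 + 3.1
= 72.3 time units


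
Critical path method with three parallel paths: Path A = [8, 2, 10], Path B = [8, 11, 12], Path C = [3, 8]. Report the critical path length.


Path A: 8 + 2 + 10 = 20
Path B: 8 + 11 + 12 = 31
Path C: 3 + 8 = 11
Critical path = longest = max(20, 31, 11)
= 31 (Path B)


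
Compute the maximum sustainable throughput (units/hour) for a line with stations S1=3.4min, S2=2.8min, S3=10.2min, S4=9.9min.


Bottleneck = longest station time
Station times: [3.4, 2.8, 10.2, 9.9]
Max = 10.2 min
Rate = 60 / 10.2
= 5.88 units/hour (bottleneck: 10.2min)


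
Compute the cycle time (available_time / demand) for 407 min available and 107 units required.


Cycle time = available time / demand
= 407 / 107
= 3.80 min/unit


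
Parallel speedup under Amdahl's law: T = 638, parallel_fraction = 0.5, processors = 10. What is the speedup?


Amdahl's law: T_p = T × ((1-p) + p/N)
= 638 × ((1-0.5) + 0.5/10)
= 638 × (0.50 + 0.0500)
= 638 × 0.5500
= 350.90
Speedup = 638/350.90
= 1.82×


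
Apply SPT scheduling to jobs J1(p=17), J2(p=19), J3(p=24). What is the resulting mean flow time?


SPT order: J1 → J2 → J3
Completion times:
  J1: C=17
  J2: C=36
  J3: C=60
Sum = 113, n = 3
Mean flow = 113/3
= 37.67


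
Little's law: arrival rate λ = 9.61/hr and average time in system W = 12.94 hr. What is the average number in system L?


Little's law: L = λ × W
= 9.61 × 12.94
= 124.35


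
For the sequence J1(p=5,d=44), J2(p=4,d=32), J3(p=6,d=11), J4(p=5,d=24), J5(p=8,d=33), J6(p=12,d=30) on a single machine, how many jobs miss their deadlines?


Completion vs due date:
  J1: C=5, d=44 → on time
  J2: C=9, d=32 → on time
  J3: C=15, d=11 → TARDY
  J4: C=20, d=24 → on time
  J5: C=28, d=33 → on time
  J6: C=40, d=30 → TARDY
Tardy jobs: J3, J6
Count = 2


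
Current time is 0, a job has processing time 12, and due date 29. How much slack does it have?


Slack = due - current_time - processing
= 29 - 0 - 12
= 17


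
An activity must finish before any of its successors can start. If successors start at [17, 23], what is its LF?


LF = min of all successor start times
Successors start at: [17, 23]
LF = min(17, 23)
= 17


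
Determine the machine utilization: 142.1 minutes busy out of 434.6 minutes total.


Utilization = busy / total × 100
= 142.1 / 434.6 × 100
= 32.7%


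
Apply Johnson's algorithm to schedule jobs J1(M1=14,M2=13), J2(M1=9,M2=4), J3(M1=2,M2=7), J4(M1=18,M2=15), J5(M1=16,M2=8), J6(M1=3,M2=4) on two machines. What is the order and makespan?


Johnson's rule:
Group 1 (M1≤M2, sort by M1): ['J3', 'J6']
Group 2 (M1>M2, sort desc M2): ['J4', 'J1', 'J5', 'J2']
Sequence: J3 → J6 → J4 → J1 → J5 → J2
Makespan calculation:
  J3: M1 done=2, M2 done=9
  J6: M1 done=5, M2 done=13
  J4: M1 done=23, M2 done=38
  J1: M1 done=37, M2 done=51
  J5: M1 done=53, M2 done=61
  J2: M1 done=62, M2 done=66
= Sequence: J3 → J6 → J4 → J1 → J5 → J2, Makespan: 66


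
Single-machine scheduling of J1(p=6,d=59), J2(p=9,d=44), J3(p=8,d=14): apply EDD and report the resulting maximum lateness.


EDD order: J3 → J2 → J1
Completion and lateness:
  J3: C=8, d=14, L=8-14=-6
  J2: C=17, d=44, L=17-44=-27
  J1: C=23, d=59, L=23-59=-36
Lmax = max(-6, -27, -36)
= -6


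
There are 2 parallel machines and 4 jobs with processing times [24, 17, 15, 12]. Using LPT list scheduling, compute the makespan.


Jobs (LPT sorted): [24, 17, 15, 12]
Machines: 2
  J=24 → Machine 1 (load: 0+24=24)
  J=17 → Machine 2 (load: 0+17=17)
  J=15 → Machine 2 (load: 17+15=32)
  J=12 → Machine 1 (load: 24+12=36)
Machine loads: [36, 32]
Makespan = max = 36 time units


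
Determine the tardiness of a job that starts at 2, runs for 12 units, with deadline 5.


Completion = start + processing = 2 + 12 = 14
Tardiness = max(0, C - d) = max(0, 14 - 5)
= max(0, 9)
= 9


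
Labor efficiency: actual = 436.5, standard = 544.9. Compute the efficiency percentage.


Efficiency = (actual / standard) × 100
= (436.5 / 544.9) × 100
= 80.1%


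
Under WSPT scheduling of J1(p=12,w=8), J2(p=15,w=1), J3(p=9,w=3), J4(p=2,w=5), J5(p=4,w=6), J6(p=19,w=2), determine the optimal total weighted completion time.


WSPT order (by p/w): J4 → J5 → J1 → J3 → J6 → J2
  J4: C=2, w·C=5×2=10
  J5: C=6, w·C=6×6=36
  J1: C=18, w·C=8×18=144
  J3: C=27, w·C=3×27=81
  J6: C=46, w·C=2×46=92
  J2: C=61, w·C=1×61=61
Σ w·C = 424
= 424


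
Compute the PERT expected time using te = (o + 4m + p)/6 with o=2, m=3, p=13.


te = (o + 4m + p) / 6
= (2 + 4×3 + 13) / 6
= (2 + 12 + 13) / 6
= 27 / 6
= 4.50


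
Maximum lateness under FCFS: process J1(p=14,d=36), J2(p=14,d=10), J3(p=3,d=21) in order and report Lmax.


Lateness per job (L = C - d):
  J1: C=14, d=36, L=-22
  J2: C=28, d=10, L=18
  J3: C=31, d=21, L=10
Lmax = max(-22, 18, 10)
= 18


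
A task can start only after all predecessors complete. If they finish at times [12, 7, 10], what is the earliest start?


ES = max of all predecessor completion times
Predecessors: [12, 7, 10]
ES = max(12, 7, 10)
= 12


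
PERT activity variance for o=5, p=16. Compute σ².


σ² = ((p - o) / 6)² = (p - o)² / 36
= (16 - 5)² / 36
= 11² / 36
= 121 / 36
= 3.3611


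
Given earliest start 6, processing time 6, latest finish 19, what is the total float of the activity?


EF = ES + duration = 6 + 6 = 12
LS = LF - duration = 19 - 6 = 13
Total Float = LF - EF = 19 - 12
(or LS - ES = 13 - 6)
= 7


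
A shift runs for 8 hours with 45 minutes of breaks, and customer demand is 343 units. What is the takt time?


Available = 8×60 - 45 = 435 min
Takt time = 435 / 343
= 1.27 min/unit


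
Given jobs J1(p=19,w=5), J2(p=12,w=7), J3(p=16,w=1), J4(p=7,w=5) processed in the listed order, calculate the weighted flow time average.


Completion times:
  J1: C=19, w×C=5×19=95
  J2: C=31, w×C=7×31=217
  J3: C=47, w×C=1×47=47
  J4: C=54, w×C=5×54=270
Sum w×C = 629
Sum w = 18
Weighted avg = 629/18
= 34.94


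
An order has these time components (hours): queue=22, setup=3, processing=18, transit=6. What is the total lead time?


Lead time = queue + setup + processing + transit
= 22 + 3 + 18 + 6
= 49 hours


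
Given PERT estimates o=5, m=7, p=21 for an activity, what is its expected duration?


te = (o + 4m + p) / 6
= (5 + 4×7 + 21) / 6
= (5 + 28 + 21) / 6
= 54 / 6
= 9.00


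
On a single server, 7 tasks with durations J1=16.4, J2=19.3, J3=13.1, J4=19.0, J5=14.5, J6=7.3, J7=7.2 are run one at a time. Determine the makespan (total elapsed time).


Sequential makespan: sum all processing times
= 16.4 + 19.3 + 13.1 + 19.0 + 14.5 + 7.3 + 7.2
= 96.8 time units


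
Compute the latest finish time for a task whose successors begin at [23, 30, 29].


LF = min of all successor start times
Successors start at: [23, 30, 29]
LF = min(23, 30, 29)
= 23


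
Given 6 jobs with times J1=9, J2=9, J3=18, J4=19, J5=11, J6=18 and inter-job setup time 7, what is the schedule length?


Makespan = Σ processing + (n-1) × setup
= (9 + 9 + 18 + 19 + 11 + 18) + (6-1)×7
= 84 + 35
= 119 time units


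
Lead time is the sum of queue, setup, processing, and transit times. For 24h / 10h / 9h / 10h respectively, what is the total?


Lead time = queue + setup + processing + transit
= 24 + 10 + 9 + 10
= 53 hours


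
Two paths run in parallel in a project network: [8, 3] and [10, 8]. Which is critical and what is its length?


Path A: 8 + 3 = 11
Path B: 10 + 8 = 18
Critical path = longest = max(11, 18)
= 18 (Path B)


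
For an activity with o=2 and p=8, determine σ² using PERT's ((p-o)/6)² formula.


σ² = ((p - o) / 6)² = (p - o)² / 36
= (8 - 2)² / 36
= 6² / 36
= 36 / 36
= 1.0000


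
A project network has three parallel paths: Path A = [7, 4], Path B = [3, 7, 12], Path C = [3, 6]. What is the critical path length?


Path A: 7 + 4 = 11
Path B: 3 + 7 + 12 = 22
Path C: 3 + 6 = 9
Critical path = longest = max(11, 22, 9)
= 22 (Path B)


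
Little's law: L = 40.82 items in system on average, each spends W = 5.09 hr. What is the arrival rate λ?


Little's law: L = λW → λ = L / W
= 40.82 / 5.09
= 8.02 per hour


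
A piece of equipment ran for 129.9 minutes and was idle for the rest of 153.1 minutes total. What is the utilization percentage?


Utilization = busy / total × 100
= 129.9 / 153.1 × 100
= 84.8%


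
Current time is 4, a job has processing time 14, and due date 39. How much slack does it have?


Slack = due - current_time - processing
= 39 - 4 - 14
= 21


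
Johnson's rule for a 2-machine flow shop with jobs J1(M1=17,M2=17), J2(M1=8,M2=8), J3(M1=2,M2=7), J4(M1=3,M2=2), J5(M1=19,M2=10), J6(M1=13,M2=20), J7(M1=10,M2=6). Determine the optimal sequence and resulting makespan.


Johnson's rule:
Group 1 (M1≤M2, sort by M1): ['J3', 'J2', 'J6', 'J1']
Group 2 (M1>M2, sort desc M2): ['J5', 'J7', 'J4']
Sequence: J3 → J2 → J6 → J1 → J5 → J7 → J4
Makespan calculation:
  J3: M1 done=2, M2 done=9
  J2: M1 done=10, M2 done=18
  J6: M1 done=23, M2 done=43
  J1: M1 done=40, M2 done=60
  J5: M1 done=59, M2 done=70
  J7: M1 done=69, M2 done=76
  J4: M1 done=72, M2 done=78
= Sequence: J3 → J2 → J6 → J1 → J5 → J7 → J4, Makespan: 78


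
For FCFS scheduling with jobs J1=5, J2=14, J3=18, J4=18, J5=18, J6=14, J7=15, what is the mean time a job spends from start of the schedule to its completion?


Completion times:
  J1: completes at 5
  J2: completes at 19
  J3: completes at 37
  J4: completes at 55
  J5: completes at 73
  J6: completes at 87
  J7: completes at 102
Sum = 378
Average = 378/7
= 54.00


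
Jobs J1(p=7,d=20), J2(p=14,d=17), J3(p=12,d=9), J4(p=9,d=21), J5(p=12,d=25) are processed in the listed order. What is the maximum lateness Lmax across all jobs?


Lateness per job (L = C - d):
  J1: C=7, d=20, L=-13
  J2: C=21, d=17, L=4
  J3: C=33, d=9, L=24
  J4: C=42, d=21, L=21
  J5: C=54, d=25, L=29
Lmax = max(-13, 4, 24, 21, 29)
= 29


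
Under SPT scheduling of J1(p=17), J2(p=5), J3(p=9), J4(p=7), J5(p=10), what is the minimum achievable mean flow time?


SPT order: J2 → J4 → J3 → J5 → J1
Completion times:
  J2: C=5
  J4: C=12
  J3: C=21
  J5: C=31
  J1: C=48
Sum = 117, n = 5
Mean flow = 117/5
= 23.40


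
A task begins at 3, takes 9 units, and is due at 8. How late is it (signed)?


Completion = 3 + 9 = 12
Lateness = C - d = 12 - 8
= 4


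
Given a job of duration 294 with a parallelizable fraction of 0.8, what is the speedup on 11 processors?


Amdahl's law: T_p = T × ((1-p) + p/N)
= 294 × ((1-0.8) + 0.8/11)
= 294 × (0.20 + 0.0727)
= 294 × 0.2727
= 80.18
Speedup = 294/80.18
= 3.67×


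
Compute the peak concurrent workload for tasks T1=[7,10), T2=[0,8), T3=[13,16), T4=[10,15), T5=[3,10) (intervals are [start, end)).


Check each time point for overlaps:
  t=7: 3 tasks active (T1, T2, T5)
Max concurrent = 3


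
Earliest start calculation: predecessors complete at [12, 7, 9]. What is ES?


ES = max of all predecessor completion times
Predecessors: [12, 7, 9]
ES = max(12, 7, 9)
= 12


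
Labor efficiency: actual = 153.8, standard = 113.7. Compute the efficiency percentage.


Efficiency = (actual / standard) × 100
= (153.8 / 113.7) × 100
= 135.3%


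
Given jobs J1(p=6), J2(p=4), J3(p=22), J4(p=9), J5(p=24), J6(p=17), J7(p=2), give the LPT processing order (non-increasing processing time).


LPT: sort by longest processing time first
  J5: p=24
  J3: p=22
  J6: p=17
  J4: p=9
  J1: p=6
  J2: p=4
  J7: p=2
Order: J5 → J3 → J6 → J4 → J1 → J2 → J7


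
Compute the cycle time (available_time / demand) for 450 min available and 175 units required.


Cycle time = available time / demand
= 450 / 175
= 2.57 min/unit


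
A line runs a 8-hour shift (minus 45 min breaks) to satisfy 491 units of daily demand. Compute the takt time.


Available = 8×60 - 45 = 435 min
Takt time = 435 / 491
= 0.89 min/unit


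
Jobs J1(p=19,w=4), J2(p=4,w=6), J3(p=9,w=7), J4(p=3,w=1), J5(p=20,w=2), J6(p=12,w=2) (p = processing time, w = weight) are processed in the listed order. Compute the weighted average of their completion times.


Completion times:
  J1: C=19, w×C=4×19=76
  J2: C=23, w×C=6×23=138
  J3: C=32, w×C=7×32=224
  J4: C=35, w×C=1×35=35
  J5: C=55, w×C=2×55=110
  J6: C=67, w×C=2×67=134
Sum w×C = 717
Sum w = 22
Weighted avg = 717/22
= 32.59


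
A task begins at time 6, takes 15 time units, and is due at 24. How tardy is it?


Completion = start + processing = 6 + 15 = 21
Tardiness = max(0, C - d) = max(0, 21 - 24)
= max(0, -3)
= 0


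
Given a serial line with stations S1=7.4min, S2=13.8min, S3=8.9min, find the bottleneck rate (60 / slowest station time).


Bottleneck = longest station time
Station times: [7.4, 13.8, 8.9]
Max = 13.8 min
Rate = 60 / 13.8
= 4.35 units/hour (bottleneck: 13.8min)


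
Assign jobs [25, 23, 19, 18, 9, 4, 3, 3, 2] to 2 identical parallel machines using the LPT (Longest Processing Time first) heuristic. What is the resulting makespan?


Jobs (LPT sorted): [25, 23, 19, 18, 9, 4, 3, 3, 2]
Machines: 2
  J=25 → Machine 1 (load: 0+25=25)
  J=23 → Machine 2 (load: 0+23=23)
  J=19 → Machine 2 (load: 23+19=42)
  J=18 → Machine 1 (load: 25+18=43)
  J=9 → Machine 2 (load: 42+9=51)
  J=4 → Machine 1 (load: 43+4=47)
  J=3 → Machine 1 (load: 47+3=50)
  J=3 → Machine 1 (load: 50+3=53)
  J=2 → Machine 2 (load: 51+2=53)
Machine loads: [53, 53]
Makespan = max = 53 time units


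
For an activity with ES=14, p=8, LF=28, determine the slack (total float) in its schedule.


EF = ES + duration = 14 + 8 = 22
LS = LF - duration = 28 - 8 = 20
Total Float = LF - EF = 28 - 22
(or LS - ES = 20 - 14)
= 6


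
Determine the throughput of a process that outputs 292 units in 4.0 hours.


Throughput = units / time
= 292 / 4.0
= 73.0 units/hour


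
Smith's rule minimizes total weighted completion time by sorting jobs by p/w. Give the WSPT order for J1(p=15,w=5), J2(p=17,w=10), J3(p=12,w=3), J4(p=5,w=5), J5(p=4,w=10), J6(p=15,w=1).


WSPT (Smith's rule): sort by p/w ascending
  J5: p/w = 4/10 = 0.400
  J4: p/w = 5/5 = 1.000
  J2: p/w = 17/10 = 1.700
  J1: p/w = 15/5 = 3.000
  J3: p/w = 12/3 = 4.000
  J6: p/w = 15/1 = 15.000
Order: J5 → J4 → J2 → J1 → J3 → J6


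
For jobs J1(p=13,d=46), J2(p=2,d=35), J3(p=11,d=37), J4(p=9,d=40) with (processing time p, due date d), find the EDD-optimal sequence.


EDD: sort by earliest due date
  J2: d=35, p=2
  J3: d=37, p=11
  J4: d=40, p=9
  J1: d=46, p=13
Order: J2 → J3 → J4 → J1


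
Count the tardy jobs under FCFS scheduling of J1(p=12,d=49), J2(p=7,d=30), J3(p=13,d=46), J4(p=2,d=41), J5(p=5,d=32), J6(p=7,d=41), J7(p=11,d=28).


Completion vs due date:
  J1: C=12, d=49 → on time
  J2: C=19, d=30 → on time
  J3: C=32, d=46 → on time
  J4: C=34, d=41 → on time
  J5: C=39, d=32 → TARDY
  J6: C=46, d=41 → TARDY
  J7: C=57, d=28 → TARDY
Tardy jobs: J5, J6, J7
Count = 3


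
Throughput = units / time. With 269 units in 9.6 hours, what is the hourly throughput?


Throughput = units / time
= 269 / 9.6
= 28.0 units/hour


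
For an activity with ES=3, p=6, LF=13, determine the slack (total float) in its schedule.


EF = ES + duration = 3 + 6 = 9
LS = LF - duration = 13 - 6 = 7
Total Float = LF - EF = 13 - 9
(or LS - ES = 7 - 3)
= 4


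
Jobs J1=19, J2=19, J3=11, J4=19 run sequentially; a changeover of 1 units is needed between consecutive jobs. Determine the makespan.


Makespan = Σ processing + (n-1) × setup
= (19 + 19 + 11 + 19) + (4-1)×1
= 68 + 3
= 71 time units


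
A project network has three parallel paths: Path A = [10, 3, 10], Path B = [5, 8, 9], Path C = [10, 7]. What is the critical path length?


Path A: 10 + 3 + 10 = 23
Path B: 5 + 8 + 9 = 22
Path C: 10 + 7 = 17
Critical path = longest = max(23, 22, 17)
= 23 (Path A)


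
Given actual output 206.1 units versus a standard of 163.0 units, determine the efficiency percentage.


Efficiency = (actual / standard) × 100
= (206.1 / 163.0) × 100
= 126.4%


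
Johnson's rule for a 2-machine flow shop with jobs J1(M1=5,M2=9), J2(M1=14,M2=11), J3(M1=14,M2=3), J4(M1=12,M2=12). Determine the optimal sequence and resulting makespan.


Johnson's rule:
Group 1 (M1≤M2, sort by M1): ['J1', 'J4']
Group 2 (M1>M2, sort desc M2): ['J2', 'J3']
Sequence: J1 → J4 → J2 → J3
Makespan calculation:
  J1: M1 done=5, M2 done=14
  J4: M1 done=17, M2 done=29
  J2: M1 done=31, M2 done=42
  J3: M1 done=45, M2 done=48
= Sequence: J1 → J4 → J2 → J3, Makespan: 48


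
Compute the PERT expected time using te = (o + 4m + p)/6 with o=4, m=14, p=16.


te = (o + 4m + p) / 6
= (4 + 4×14 + 16) / 6
= (4 + 56 + 16) / 6
= 76 / 6
= 12.67


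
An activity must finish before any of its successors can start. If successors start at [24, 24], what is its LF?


LF = min of all successor start times
Successors start at: [24, 24]
LF = min(24, 24)
= 24


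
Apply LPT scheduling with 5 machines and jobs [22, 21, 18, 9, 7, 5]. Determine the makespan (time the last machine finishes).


Jobs (LPT sorted): [22, 21, 18, 9, 7, 5]
Machines: 5
  J=22 → Machine 1 (load: 0+22=22)
  J=21 → Machine 2 (load: 0+21=21)
  J=18 → Machine 3 (load: 0+18=18)
  J=9 → Machine 4 (load: 0+9=9)
  J=7 → Machine 5 (load: 0+7=7)
  J=5 → Machine 5 (load: 7+5=12)
Machine loads: [22, 21, 18, 9, 12]
Makespan = max = 22 time units


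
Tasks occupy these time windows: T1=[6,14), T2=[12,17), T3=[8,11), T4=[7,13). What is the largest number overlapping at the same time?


Check each time point for overlaps:
  t=8: 3 tasks active (T1, T3, T4)
Max concurrent = 3


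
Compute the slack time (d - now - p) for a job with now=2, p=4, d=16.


Slack = due - current_time - processing
= 16 - 2 - 4
= 10


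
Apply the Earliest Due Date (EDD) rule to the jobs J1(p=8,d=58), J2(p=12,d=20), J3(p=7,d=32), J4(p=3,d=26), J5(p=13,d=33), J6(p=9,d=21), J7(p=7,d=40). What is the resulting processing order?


EDD: sort by earliest due date
  J2: d=20, p=12
  J6: d=21, p=9
  J4: d=26, p=3
  J3: d=32, p=7
  J5: d=33, p=13
  J7: d=40, p=7
  J1: d=58, p=8
Order: J2 → J6 → J4 → J3 → J5 → J7 → J1


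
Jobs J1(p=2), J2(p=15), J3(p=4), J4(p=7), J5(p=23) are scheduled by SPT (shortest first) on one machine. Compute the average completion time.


SPT order: J1 → J3 → J4 → J2 → J5
Completion times:
  J1: C=2
  J3: C=6
  J4: C=13
  J2: C=28
  J5: C=51
Sum = 100, n = 5
Mean flow = 100/5
= 20.00
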